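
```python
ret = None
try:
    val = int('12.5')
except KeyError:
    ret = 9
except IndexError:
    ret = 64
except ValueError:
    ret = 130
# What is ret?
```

Step-by-step execution trace:
1. `val = int('12.5')` raises ValueError.
2. `except KeyError` does not match ValueError; skipped.
3. `except IndexError` does not match ValueError; skipped.
4. `except ValueError` matches → ret = 130.
Result: 130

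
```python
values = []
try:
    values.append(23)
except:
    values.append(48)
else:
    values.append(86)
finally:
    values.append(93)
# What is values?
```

Step-by-step execution trace:
1. try: `values.append(23)` → values = [23]. No exception raised.
2. `except` is skipped.
3. `else` runs: `values.append(86)` → values = [23, 86].
4. `finally` always runs: `values.append(93)` → values = [23, 86, 93].
Result: [23, 86, 93]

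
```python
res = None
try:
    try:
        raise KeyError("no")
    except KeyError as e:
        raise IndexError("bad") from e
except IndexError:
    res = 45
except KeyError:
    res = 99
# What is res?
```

Step-by-step execution trace:
1. Inner try raises KeyError; inner `except KeyError as e` catches it.
2. `raise IndexError(...) from e` raises IndexError (KeyError is attached as __cause__, but only IndexError is active).
3. Outer `except IndexError` matches → res = 45.
4. `except KeyError` is not reached.
Result: 45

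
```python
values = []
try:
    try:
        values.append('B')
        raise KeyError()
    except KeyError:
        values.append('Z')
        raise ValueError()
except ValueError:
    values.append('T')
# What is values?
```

Step-by-step execution trace:
1. Inner try: `values.append('B')` → values = ['B'].
2. `raise KeyError()` raises KeyError.
3. Inner `except KeyError` matches → `values.append('Z')` → values = ['B', 'Z'].
4. `raise ValueError()` raises ValueError; propagates to outer try.
5. Outer `except ValueError` matches → `values.append('T')` → values = ['B', 'Z', 'T'].
Result: ['B', 'Z', 'T']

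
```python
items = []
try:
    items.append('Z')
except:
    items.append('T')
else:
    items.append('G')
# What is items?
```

Step-by-step execution trace:
1. try: `items.append('Z')` → items = ['Z']. No exception raised.
2. `except` is skipped.
3. `else` runs (try completed without exception): `items.append('G')` → items = ['Z', 'G'].
Result: ['Z', 'G']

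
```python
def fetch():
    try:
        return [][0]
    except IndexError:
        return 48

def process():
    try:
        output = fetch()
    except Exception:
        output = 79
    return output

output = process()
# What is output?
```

Step-by-step execution trace:
1. `process()` calls `fetch()`.
2. In fetch: `[][0]` raises IndexError; `except IndexError` catches it → returns 48.
3. In process: `output = fetch()` → output = 48. No exception reaches process.
4. `except Exception` is skipped; process returns 48.
5. output = 48.
Result: 48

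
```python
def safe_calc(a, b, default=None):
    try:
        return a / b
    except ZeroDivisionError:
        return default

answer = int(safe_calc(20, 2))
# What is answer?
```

Step-by-step execution trace:
1. `safe_calc(20, 2)` enters try: `return 20 / 2` → returns 10.0. No exception raised.
2. `except ZeroDivisionError` is skipped.
3. `int(10.0)` → 10 → answer = 10.
Result: 10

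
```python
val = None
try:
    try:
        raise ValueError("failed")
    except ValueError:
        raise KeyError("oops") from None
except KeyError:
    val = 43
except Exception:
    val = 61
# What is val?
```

Step-by-step execution trace:
1. Inner try raises ValueError; inner `except ValueError` catches it.
2. `raise KeyError(...) from None` raises KeyError (from None suppresses __context__, but the active exception is still KeyError).
3. Outer `except KeyError` matches → val = 43.
4. `except Exception` is not reached.
Result: 43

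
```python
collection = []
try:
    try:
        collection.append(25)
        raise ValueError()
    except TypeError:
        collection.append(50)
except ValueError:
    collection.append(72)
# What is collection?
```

Step-by-step execution trace:
1. Inner try: `collection.append(25)` → collection = [25].
2. `raise ValueError()` raises ValueError.
3. Inner `except TypeError` does not match ValueError; exception propagates to outer try.
4. Outer `except ValueError` matches → `collection.append(72)` → collection = [25, 72].
Result: [25, 72]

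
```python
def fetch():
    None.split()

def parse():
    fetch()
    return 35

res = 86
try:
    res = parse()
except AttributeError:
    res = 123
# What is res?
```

Step-by-step execution trace:
1. res starts at 86.
2. try: `parse()` calls `fetch()`.
3. `fetch()` evaluates `None.split()`, which raises AttributeError; it propagates through parse (uncaught).
4. `return 35` in parse is not reached; the assignment to res does not complete.
5. `except AttributeError` matches → res = 123.
Result: 123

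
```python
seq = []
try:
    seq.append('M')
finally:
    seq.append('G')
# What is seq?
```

Step-by-step execution trace:
1. try: `seq.append('M')` → seq = ['M'].
2. The try body completes without raising.
3. finally always runs: `seq.append('G')` → seq = ['M', 'G'].
Result: ['M', 'G']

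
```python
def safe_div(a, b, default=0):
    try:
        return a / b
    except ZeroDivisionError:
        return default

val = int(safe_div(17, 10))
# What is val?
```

Step-by-step execution trace:
1. `safe_div(17, 10)` enters try: `return 17 / 10` → returns 1.7. No exception raised.
2. `except ZeroDivisionError` is skipped.
3. `int(1.7)` → 1 → val = 1.
Result: 1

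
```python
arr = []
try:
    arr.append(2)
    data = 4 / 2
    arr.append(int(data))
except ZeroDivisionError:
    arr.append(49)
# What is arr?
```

Step-by-step execution trace:
1. try: `arr.append(2)` → arr = [2].
2. `data = 4 / 2` → data = 2.0. No exception raised.
3. `arr.append(int(data))` → arr = [2, 2].
4. `except ZeroDivisionError` is skipped (no exception was raised).
Result: [2, 2]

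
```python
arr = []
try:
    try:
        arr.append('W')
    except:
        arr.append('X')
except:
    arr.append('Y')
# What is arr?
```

Step-by-step execution trace:
1. Inner try: `arr.append('W')` → arr = ['W']. No exception raised.
2. Inner `except` is skipped.
3. Inner try completes normally; outer `except` is skipped.
Result: ['W']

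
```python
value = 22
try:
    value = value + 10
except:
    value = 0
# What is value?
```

Step-by-step execution trace:
1. value starts at 22.
2. try: `value = value + 10` → value = 32. No exception raised.
3. `except` is skipped.
Result: 32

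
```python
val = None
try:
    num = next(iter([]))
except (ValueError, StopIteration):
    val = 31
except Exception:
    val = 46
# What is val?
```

Step-by-step execution trace:
1. `num = next(iter([]))` raises StopIteration.
2. `except (ValueError, StopIteration)` matches (StopIteration is in the tuple) → val = 31.
3. `except Exception` is not reached.
Result: 31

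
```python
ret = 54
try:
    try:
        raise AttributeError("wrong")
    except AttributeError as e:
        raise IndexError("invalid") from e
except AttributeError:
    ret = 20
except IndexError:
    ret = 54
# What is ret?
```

Step-by-step execution trace:
1. Inner try raises AttributeError; inner `except AttributeError as e` catches it.
2. `raise IndexError(...) from e` raises IndexError (AttributeError is attached as __cause__, but only IndexError is active).
3. Outer `except AttributeError` does not match IndexError; skipped.
4. Outer `except IndexError` matches → ret = 54.
Result: 54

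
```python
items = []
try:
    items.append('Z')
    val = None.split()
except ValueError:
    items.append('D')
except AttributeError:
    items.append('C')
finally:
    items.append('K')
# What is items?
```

Step-by-step execution trace:
1. try: `items.append('Z')` → items = ['Z'].
2. `val = None.split()` raises AttributeError.
3. `except ValueError` does not match AttributeError; skipped.
4. `except AttributeError` matches → `items.append('C')` → items = ['Z', 'C'].
5. finally always runs: `items.append('K')` → items = ['Z', 'C', 'K'].
Result: ['Z', 'C', 'K']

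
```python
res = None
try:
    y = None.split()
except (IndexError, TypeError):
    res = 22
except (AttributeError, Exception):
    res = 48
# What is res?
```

Step-by-step execution trace:
1. `y = None.split()` raises AttributeError.
2. `except (IndexError, TypeError)` does not match AttributeError; skipped.
3. `except (AttributeError, Exception)` matches (AttributeError is in the tuple) → res = 48.
Result: 48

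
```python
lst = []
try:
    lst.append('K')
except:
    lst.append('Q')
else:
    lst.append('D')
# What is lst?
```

Step-by-step execution trace:
1. try: `lst.append('K')` → lst = ['K']. No exception raised.
2. `except` is skipped.
3. `else` runs (try completed without exception): `lst.append('D')` → lst = ['K', 'D'].
Result: ['K', 'D']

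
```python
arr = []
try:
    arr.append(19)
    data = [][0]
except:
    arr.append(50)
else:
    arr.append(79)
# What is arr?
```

Step-by-step execution trace:
1. try: `arr.append(19)` → arr = [19].
2. `data = [][0]` raises IndexError.
3. bare `except` matches → `arr.append(50)` → arr = [19, 50].
4. `else` is skipped (an exception was raised).
Result: [19, 50]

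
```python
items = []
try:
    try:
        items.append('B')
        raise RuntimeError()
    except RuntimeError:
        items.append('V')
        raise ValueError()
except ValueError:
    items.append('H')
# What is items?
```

Step-by-step execution trace:
1. Inner try: `items.append('B')` → items = ['B'].
2. `raise RuntimeError()` raises RuntimeError.
3. Inner `except RuntimeError` matches → `items.append('V')` → items = ['B', 'V'].
4. `raise ValueError()` raises ValueError; propagates to outer try.
5. Outer `except ValueError` matches → `items.append('H')` → items = ['B', 'V', 'H'].
Result: ['B', 'V', 'H']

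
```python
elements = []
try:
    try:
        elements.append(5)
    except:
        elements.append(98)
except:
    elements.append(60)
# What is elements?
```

Step-by-step execution trace:
1. Inner try: `elements.append(5)` → elements = [5]. No exception raised.
2. Inner `except` is skipped.
3. Inner try completes normally; outer `except` is skipped.
Result: [5]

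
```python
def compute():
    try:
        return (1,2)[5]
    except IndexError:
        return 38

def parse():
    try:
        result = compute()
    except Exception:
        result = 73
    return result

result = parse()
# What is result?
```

Step-by-step execution trace:
1. `parse()` calls `compute()`.
2. In compute: `(1,2)[5]` raises IndexError; `except IndexError` catches it → returns 38.
3. In parse: `result = compute()` → result = 38. No exception reaches parse.
4. `except Exception` is skipped; parse returns 38.
5. result = 38.
Result: 38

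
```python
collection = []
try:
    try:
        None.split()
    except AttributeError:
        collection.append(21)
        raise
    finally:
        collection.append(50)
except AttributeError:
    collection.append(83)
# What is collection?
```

Step-by-step execution trace:
1. Inner try: `None.split()` raises AttributeError.
2. Inner `except AttributeError` matches → `collection.append(21)` → collection = [21].
3. bare `raise` re-raises AttributeError.
4. Inner `finally` runs during unwinding: `collection.append(50)` → collection = [21, 50].
5. Outer `except AttributeError` matches → `collection.append(83)` → collection = [21, 50, 83].
Result: [21, 50, 83]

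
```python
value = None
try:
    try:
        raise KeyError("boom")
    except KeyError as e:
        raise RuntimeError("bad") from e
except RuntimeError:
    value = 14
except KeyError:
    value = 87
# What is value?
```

Step-by-step execution trace:
1. Inner try raises KeyError; inner `except KeyError as e` catches it.
2. `raise RuntimeError(...) from e` raises RuntimeError (KeyError is attached as __cause__, but only RuntimeError is active).
3. Outer `except RuntimeError` matches → value = 14.
4. `except KeyError` is not reached.
Result: 14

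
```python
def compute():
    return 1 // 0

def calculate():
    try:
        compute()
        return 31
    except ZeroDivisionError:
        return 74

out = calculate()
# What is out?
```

Step-by-step execution trace:
1. `calculate()` calls `compute()`.
2. `compute()` evaluates `1 // 0`, which raises ZeroDivisionError; it propagates to the caller.
3. `return 31` is not reached.
4. `except ZeroDivisionError` in calculate matches → returns 74.
5. out = 74.
Result: 74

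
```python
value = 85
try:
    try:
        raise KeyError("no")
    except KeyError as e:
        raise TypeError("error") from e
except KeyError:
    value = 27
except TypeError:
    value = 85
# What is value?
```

Step-by-step execution trace:
1. Inner try raises KeyError; inner `except KeyError as e` catches it.
2. `raise TypeError(...) from e` raises TypeError (KeyError is attached as __cause__, but only TypeError is active).
3. Outer `except KeyError` does not match TypeError; skipped.
4. Outer `except TypeError` matches → value = 85.
Result: 85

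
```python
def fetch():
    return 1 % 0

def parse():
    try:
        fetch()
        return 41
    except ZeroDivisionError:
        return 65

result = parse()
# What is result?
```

Step-by-step execution trace:
1. `parse()` calls `fetch()`.
2. `fetch()` evaluates `1 % 0`, which raises ZeroDivisionError; it propagates to the caller.
3. `return 41` is not reached.
4. `except ZeroDivisionError` in parse matches → returns 65.
5. result = 65.
Result: 65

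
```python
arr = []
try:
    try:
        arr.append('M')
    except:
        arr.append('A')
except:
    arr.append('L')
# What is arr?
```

Step-by-step execution trace:
1. Inner try: `arr.append('M')` → arr = ['M']. No exception raised.
2. Inner `except` is skipped.
3. Inner try completes normally; outer `except` is skipped.
Result: ['M']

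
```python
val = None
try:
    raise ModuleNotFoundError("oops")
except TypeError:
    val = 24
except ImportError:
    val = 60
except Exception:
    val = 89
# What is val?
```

Step-by-step execution trace:
1. `raise ModuleNotFoundError(...)` raises ModuleNotFoundError.
2. `except TypeError` does not match (ModuleNotFoundError is not a subclass of TypeError); skipped.
3. `except ImportError` matches (ModuleNotFoundError is a subclass of ImportError) → val = 60.
4. `except Exception` is not reached.
Result: 60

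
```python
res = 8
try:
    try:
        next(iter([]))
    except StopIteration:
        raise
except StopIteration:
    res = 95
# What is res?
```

Step-by-step execution trace:
1. Inner try: `next(iter([]))` raises StopIteration.
2. Inner `except StopIteration` matches; bare `raise` re-raises the same StopIteration.
3. Outer `except StopIteration` matches → res = 95.
Result: 95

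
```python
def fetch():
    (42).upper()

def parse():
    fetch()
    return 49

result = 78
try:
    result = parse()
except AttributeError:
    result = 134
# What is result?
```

Step-by-step execution trace:
1. result starts at 78.
2. try: `parse()` calls `fetch()`.
3. `fetch()` evaluates `(42).upper()`, which raises AttributeError; it propagates through parse (uncaught).
4. `return 49` in parse is not reached; the assignment to result does not complete.
5. `except AttributeError` matches → result = 134.
Result: 134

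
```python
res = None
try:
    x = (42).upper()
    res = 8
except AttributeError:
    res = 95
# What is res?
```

Step-by-step execution trace:
1. `x = (42).upper()` raises AttributeError.
2. `res = 8` is not reached.
3. `except AttributeError` matches → res = 95.
Result: 95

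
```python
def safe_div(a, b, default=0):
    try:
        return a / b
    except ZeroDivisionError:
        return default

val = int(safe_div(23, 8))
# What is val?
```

Step-by-step execution trace:
1. `safe_div(23, 8)` enters try: `return 23 / 8` → returns 2.875. No exception raised.
2. `except ZeroDivisionError` is skipped.
3. `int(2.875)` → 2 → val = 2.
Result: 2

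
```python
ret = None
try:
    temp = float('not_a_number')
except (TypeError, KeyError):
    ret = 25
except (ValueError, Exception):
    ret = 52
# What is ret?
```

Step-by-step execution trace:
1. `temp = float('not_a_number')` raises ValueError.
2. `except (TypeError, KeyError)` does not match ValueError; skipped.
3. `except (ValueError, Exception)` matches (ValueError is in the tuple) → ret = 52.
Result: 52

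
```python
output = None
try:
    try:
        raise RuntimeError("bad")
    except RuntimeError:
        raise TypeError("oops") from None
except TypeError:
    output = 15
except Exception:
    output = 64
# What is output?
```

Step-by-step execution trace:
1. Inner try raises RuntimeError; inner `except RuntimeError` catches it.
2. `raise TypeError(...) from None` raises TypeError (from None suppresses __context__, but the active exception is still TypeError).
3. Outer `except TypeError` matches → output = 15.
4. `except Exception` is not reached.
Result: 15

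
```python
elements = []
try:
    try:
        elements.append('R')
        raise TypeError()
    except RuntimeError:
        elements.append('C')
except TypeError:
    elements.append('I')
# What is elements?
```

Step-by-step execution trace:
1. Inner try: `elements.append('R')` → elements = ['R'].
2. `raise TypeError()` raises TypeError.
3. Inner `except RuntimeError` does not match TypeError; exception propagates to outer try.
4. Outer `except TypeError` matches → `elements.append('I')` → elements = ['R', 'I'].
Result: ['R', 'I']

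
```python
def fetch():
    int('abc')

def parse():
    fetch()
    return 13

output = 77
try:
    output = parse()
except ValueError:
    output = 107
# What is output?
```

Step-by-step execution trace:
1. output starts at 77.
2. try: `parse()` calls `fetch()`.
3. `fetch()` evaluates `int('abc')`, which raises ValueError; it propagates through parse (uncaught).
4. `return 13` in parse is not reached; the assignment to output does not complete.
5. `except ValueError` matches → output = 107.
Result: 107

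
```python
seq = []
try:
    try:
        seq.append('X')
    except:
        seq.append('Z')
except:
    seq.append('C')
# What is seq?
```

Step-by-step execution trace:
1. Inner try: `seq.append('X')` → seq = ['X']. No exception raised.
2. Inner `except` is skipped.
3. Inner try completes normally; outer `except` is skipped.
Result: ['X']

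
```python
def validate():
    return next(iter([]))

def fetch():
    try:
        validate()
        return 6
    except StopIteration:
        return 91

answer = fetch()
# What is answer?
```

Step-by-step execution trace:
1. `fetch()` calls `validate()`.
2. `validate()` evaluates `next(iter([]))`, which raises StopIteration; it propagates to the caller.
3. `return 6` is not reached.
4. `except StopIteration` in fetch matches → returns 91.
5. answer = 91.
Result: 91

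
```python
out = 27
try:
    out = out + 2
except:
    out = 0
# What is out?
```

Step-by-step execution trace:
1. out starts at 27.
2. try: `out = out + 2` → out = 29. No exception raised.
3. `except` is skipped.
Result: 29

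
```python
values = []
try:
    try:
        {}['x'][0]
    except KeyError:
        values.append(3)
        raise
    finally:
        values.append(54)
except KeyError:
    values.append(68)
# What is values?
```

Step-by-step execution trace:
1. Inner try: `{}['x'][0]` raises KeyError.
2. Inner `except KeyError` matches → `values.append(3)` → values = [3].
3. bare `raise` re-raises KeyError.
4. Inner `finally` runs during unwinding: `values.append(54)` → values = [3, 54].
5. Outer `except KeyError` matches → `values.append(68)` → values = [3, 54, 68].
Result: [3, 54, 68]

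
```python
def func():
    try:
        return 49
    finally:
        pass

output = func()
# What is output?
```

Step-by-step execution trace:
1. `func()` enters try: `return 49` sets pending return value 49.
2. Before returning, `finally: pass` runs (no effect).
3. func() returns 49 → output = 49.
Result: 49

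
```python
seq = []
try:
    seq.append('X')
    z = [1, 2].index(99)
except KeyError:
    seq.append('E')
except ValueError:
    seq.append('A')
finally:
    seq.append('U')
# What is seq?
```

Step-by-step execution trace:
1. try: `seq.append('X')` → seq = ['X'].
2. `z = [1, 2].index(99)` raises ValueError.
3. `except KeyError` does not match ValueError; skipped.
4. `except ValueError` matches → `seq.append('A')` → seq = ['X', 'A'].
5. finally always runs: `seq.append('U')` → seq = ['X', 'A', 'U'].
Result: ['X', 'A', 'U']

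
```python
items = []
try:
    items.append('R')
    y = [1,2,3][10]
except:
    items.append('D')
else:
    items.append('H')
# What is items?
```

Step-by-step execution trace:
1. try: `items.append('R')` → items = ['R'].
2. `y = [1,2,3][10]` raises IndexError.
3. bare `except` matches → `items.append('D')` → items = ['R', 'D'].
4. `else` is skipped (an exception was raised).
Result: ['R', 'D']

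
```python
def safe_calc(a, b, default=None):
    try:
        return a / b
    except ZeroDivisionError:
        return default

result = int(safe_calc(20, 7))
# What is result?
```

Step-by-step execution trace:
1. `safe_calc(20, 7)` enters try: `return 20 / 7` → returns 2.857142857142857. No exception raised.
2. `except ZeroDivisionError` is skipped.
3. `int(2.857142857142857)` → 2 → result = 2.
Result: 2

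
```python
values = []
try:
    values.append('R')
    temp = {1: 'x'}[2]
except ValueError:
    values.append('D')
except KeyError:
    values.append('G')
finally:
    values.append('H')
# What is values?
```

Step-by-step execution trace:
1. try: `values.append('R')` → values = ['R'].
2. `temp = {1: 'x'}[2]` raises KeyError.
3. `except ValueError` does not match KeyError; skipped.
4. `except KeyError` matches → `values.append('G')` → values = ['R', 'G'].
5. finally always runs: `values.append('H')` → values = ['R', 'G', 'H'].
Result: ['R', 'G', 'H']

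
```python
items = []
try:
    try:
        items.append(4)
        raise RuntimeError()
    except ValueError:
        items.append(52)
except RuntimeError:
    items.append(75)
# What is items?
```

Step-by-step execution trace:
1. Inner try: `items.append(4)` → items = [4].
2. `raise RuntimeError()` raises RuntimeError.
3. Inner `except ValueError` does not match RuntimeError; exception propagates to outer try.
4. Outer `except RuntimeError` matches → `items.append(75)` → items = [4, 75].
Result: [4, 75]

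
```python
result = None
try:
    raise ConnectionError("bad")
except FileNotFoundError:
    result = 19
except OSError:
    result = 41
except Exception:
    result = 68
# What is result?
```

Step-by-step execution trace:
1. `raise ConnectionError(...)` raises ConnectionError.
2. `except FileNotFoundError` does not match (ConnectionError is not a subclass of FileNotFoundError); skipped.
3. `except OSError` matches (ConnectionError is a subclass of OSError) → result = 41.
4. `except Exception` is not reached.
Result: 41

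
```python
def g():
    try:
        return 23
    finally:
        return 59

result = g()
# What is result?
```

Step-by-step execution trace:
1. `g()` enters try: `return 23` sets pending return value 23.
2. Before returning, `finally: return 59` runs and overrides the pending return.
3. g() returns 59 → result = 59.
Result: 59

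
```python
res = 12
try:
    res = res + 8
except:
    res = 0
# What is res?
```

Step-by-step execution trace:
1. res starts at 12.
2. try: `res = res + 8` → res = 20. No exception raised.
3. `except` is skipped.
Result: 20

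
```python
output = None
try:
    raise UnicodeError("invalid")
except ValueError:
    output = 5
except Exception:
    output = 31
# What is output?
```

Step-by-step execution trace:
1. `raise UnicodeError(...)` raises UnicodeError.
2. `except ValueError` matches (UnicodeError is a subclass of ValueError) → output = 5.
3. `except Exception` is not reached.
Result: 5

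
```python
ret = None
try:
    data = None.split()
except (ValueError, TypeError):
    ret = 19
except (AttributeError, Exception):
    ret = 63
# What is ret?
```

Step-by-step execution trace:
1. `data = None.split()` raises AttributeError.
2. `except (ValueError, TypeError)` does not match AttributeError; skipped.
3. `except (AttributeError, Exception)` matches (AttributeError is in the tuple) → ret = 63.
Result: 63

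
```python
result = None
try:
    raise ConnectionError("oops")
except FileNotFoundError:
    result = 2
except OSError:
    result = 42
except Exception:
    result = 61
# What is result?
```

Step-by-step execution trace:
1. `raise ConnectionError(...)` raises ConnectionError.
2. `except FileNotFoundError` does not match (ConnectionError is not a subclass of FileNotFoundError); skipped.
3. `except OSError` matches (ConnectionError is a subclass of OSError) → result = 42.
4. `except Exception` is not reached.
Result: 42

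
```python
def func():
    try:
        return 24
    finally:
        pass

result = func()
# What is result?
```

Step-by-step execution trace:
1. `func()` enters try: `return 24` sets pending return value 24.
2. Before returning, `finally: pass` runs (no effect).
3. func() returns 24 → result = 24.
Result: 24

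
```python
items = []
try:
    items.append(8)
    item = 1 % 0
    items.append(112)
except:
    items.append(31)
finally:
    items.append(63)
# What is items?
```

Step-by-step execution trace:
1. try: `items.append(8)` → items = [8].
2. `item = 1 % 0` raises ZeroDivisionError; `items.append(112)` is not reached.
3. bare `except` matches → `items.append(31)` → items = [8, 31].
4. finally always runs: `items.append(63)` → items = [8, 31, 63].
Result: [8, 31, 63]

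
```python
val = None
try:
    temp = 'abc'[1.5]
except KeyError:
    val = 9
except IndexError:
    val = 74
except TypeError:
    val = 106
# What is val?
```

Step-by-step execution trace:
1. `temp = 'abc'[1.5]` raises TypeError.
2. `except KeyError` does not match TypeError; skipped.
3. `except IndexError` does not match TypeError; skipped.
4. `except TypeError` matches → val = 106.
Result: 106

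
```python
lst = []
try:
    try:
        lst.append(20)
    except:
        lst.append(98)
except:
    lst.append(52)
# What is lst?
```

Step-by-step execution trace:
1. Inner try: `lst.append(20)` → lst = [20]. No exception raised.
2. Inner `except` is skipped.
3. Inner try completes normally; outer `except` is skipped.
Result: [20]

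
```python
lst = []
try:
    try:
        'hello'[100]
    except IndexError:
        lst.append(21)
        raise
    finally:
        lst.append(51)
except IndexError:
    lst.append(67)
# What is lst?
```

Step-by-step execution trace:
1. Inner try: `'hello'[100]` raises IndexError.
2. Inner `except IndexError` matches → `lst.append(21)` → lst = [21].
3. bare `raise` re-raises IndexError.
4. Inner `finally` runs during unwinding: `lst.append(51)` → lst = [21, 51].
5. Outer `except IndexError` matches → `lst.append(67)` → lst = [21, 51, 67].
Result: [21, 51, 67]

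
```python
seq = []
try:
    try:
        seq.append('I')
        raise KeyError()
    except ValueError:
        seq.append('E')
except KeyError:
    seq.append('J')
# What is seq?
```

Step-by-step execution trace:
1. Inner try: `seq.append('I')` → seq = ['I'].
2. `raise KeyError()` raises KeyError.
3. Inner `except ValueError` does not match KeyError; exception propagates to outer try.
4. Outer `except KeyError` matches → `seq.append('J')` → seq = ['I', 'J'].
Result: ['I', 'J']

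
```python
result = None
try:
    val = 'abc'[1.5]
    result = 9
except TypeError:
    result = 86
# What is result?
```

Step-by-step execution trace:
1. `val = 'abc'[1.5]` raises TypeError.
2. `result = 9` is not reached.
3. `except TypeError` matches → result = 86.
Result: 86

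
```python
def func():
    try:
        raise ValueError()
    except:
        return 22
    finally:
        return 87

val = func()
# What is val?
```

Step-by-step execution trace:
1. `func()` enters try: `raise ValueError()` raises ValueError.
2. bare `except` matches → `return 22` sets pending return value 22.
3. Before returning, `finally: return 87` runs and overrides the pending return.
4. func() returns 87 → val = 87.
Result: 87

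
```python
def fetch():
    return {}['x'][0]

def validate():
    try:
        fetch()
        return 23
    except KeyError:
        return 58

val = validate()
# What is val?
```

Step-by-step execution trace:
1. `validate()` calls `fetch()`.
2. `fetch()` evaluates `{}['x'][0]`, which raises KeyError; it propagates to the caller.
3. `return 23` is not reached.
4. `except KeyError` in validate matches → returns 58.
5. val = 58.
Result: 58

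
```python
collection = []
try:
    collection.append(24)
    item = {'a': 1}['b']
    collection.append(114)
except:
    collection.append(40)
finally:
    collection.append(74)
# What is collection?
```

Step-by-step execution trace:
1. try: `collection.append(24)` → collection = [24].
2. `item = {'a': 1}['b']` raises KeyError; `collection.append(114)` is not reached.
3. bare `except` matches → `collection.append(40)` → collection = [24, 40].
4. finally always runs: `collection.append(74)` → collection = [24, 40, 74].
Result: [24, 40, 74]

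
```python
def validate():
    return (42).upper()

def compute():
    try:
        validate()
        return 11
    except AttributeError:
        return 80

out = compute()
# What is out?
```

Step-by-step execution trace:
1. `compute()` calls `validate()`.
2. `validate()` evaluates `(42).upper()`, which raises AttributeError; it propagates to the caller.
3. `return 11` is not reached.
4. `except AttributeError` in compute matches → returns 80.
5. out = 80.
Result: 80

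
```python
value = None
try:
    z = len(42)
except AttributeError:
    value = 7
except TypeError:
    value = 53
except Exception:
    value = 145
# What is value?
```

Step-by-step execution trace:
1. `z = len(42)` raises TypeError.
2. `except AttributeError` does not match TypeError; skipped.
3. `except TypeError` matches → value = 53.
4. Remaining except clauses are skipped.
Result: 53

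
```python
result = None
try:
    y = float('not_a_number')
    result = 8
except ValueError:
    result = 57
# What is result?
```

Step-by-step execution trace:
1. `y = float('not_a_number')` raises ValueError.
2. `result = 8` is not reached.
3. `except ValueError` matches → result = 57.
Result: 57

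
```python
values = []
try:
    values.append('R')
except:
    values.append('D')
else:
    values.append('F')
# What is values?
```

Step-by-step execution trace:
1. try: `values.append('R')` → values = ['R']. No exception raised.
2. `except` is skipped.
3. `else` runs (try completed without exception): `values.append('F')` → values = ['R', 'F'].
Result: ['R', 'F']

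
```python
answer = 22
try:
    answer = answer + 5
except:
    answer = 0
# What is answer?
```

Step-by-step execution trace:
1. answer starts at 22.
2. try: `answer = answer + 5` → answer = 27. No exception raised.
3. `except` is skipped.
Result: 27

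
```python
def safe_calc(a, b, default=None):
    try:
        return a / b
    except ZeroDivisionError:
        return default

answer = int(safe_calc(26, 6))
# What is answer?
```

Step-by-step execution trace:
1. `safe_calc(26, 6)` enters try: `return 26 / 6` → returns 4.333333333333333. No exception raised.
2. `except ZeroDivisionError` is skipped.
3. `int(4.333333333333333)` → 4 → answer = 4.
Result: 4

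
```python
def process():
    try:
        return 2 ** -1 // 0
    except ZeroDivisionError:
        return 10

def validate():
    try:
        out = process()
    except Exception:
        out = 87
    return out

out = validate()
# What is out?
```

Step-by-step execution trace:
1. `validate()` calls `process()`.
2. In process: `2 ** -1 // 0` raises ZeroDivisionError; `except ZeroDivisionError` catches it → returns 10.
3. In validate: `out = process()` → out = 10. No exception reaches validate.
4. `except Exception` is skipped; validate returns 10.
5. out = 10.
Result: 10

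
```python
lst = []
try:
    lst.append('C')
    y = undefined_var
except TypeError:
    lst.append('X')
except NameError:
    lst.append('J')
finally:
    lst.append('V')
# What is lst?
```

Step-by-step execution trace:
1. try: `lst.append('C')` → lst = ['C'].
2. `y = undefined_var` raises NameError.
3. `except TypeError` does not match NameError; skipped.
4. `except NameError` matches → `lst.append('J')` → lst = ['C', 'J'].
5. finally always runs: `lst.append('V')` → lst = ['C', 'J', 'V'].
Result: ['C', 'J', 'V']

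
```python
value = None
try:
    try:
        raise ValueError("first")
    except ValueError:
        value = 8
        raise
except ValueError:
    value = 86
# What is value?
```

Step-by-step execution trace:
1. Inner try: `raise ValueError("first")` raises ValueError.
2. Inner `except ValueError` matches → value = 8.
3. bare `raise` re-raises the same ValueError.
4. Outer `except ValueError` matches → value = 86.
Result: 86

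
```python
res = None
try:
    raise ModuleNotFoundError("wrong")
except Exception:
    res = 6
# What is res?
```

Step-by-step execution trace:
1. `raise ModuleNotFoundError(...)` raises ModuleNotFoundError.
2. `except Exception` matches (ModuleNotFoundError is a subclass of Exception) → res = 6.
Result: 6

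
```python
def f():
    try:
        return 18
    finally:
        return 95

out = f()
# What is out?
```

Step-by-step execution trace:
1. `f()` enters try: `return 18` sets pending return value 18.
2. Before returning, `finally: return 95` runs and overrides the pending return.
3. f() returns 95 → out = 95.
Result: 95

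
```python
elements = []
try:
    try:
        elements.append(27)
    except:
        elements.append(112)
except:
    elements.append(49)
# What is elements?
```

Step-by-step execution trace:
1. Inner try: `elements.append(27)` → elements = [27]. No exception raised.
2. Inner `except` is skipped.
3. Inner try completes normally; outer `except` is skipped.
Result: [27]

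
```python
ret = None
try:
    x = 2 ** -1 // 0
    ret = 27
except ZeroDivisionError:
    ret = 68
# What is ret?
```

Step-by-step execution trace:
1. `x = 2 ** -1 // 0` raises ZeroDivisionError.
2. `ret = 27` is not reached.
3. `except ZeroDivisionError` matches → ret = 68.
Result: 68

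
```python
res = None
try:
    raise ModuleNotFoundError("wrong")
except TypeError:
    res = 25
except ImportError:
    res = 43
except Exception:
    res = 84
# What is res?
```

Step-by-step execution trace:
1. `raise ModuleNotFoundError(...)` raises ModuleNotFoundError.
2. `except TypeError` does not match (ModuleNotFoundError is not a subclass of TypeError); skipped.
3. `except ImportError` matches (ModuleNotFoundError is a subclass of ImportError) → res = 43.
4. `except Exception` is not reached.
Result: 43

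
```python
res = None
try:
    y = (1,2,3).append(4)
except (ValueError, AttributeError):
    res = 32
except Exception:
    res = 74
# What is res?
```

Step-by-step execution trace:
1. `y = (1,2,3).append(4)` raises AttributeError.
2. `except (ValueError, AttributeError)` matches (AttributeError is in the tuple) → res = 32.
3. `except Exception` is not reached.
Result: 32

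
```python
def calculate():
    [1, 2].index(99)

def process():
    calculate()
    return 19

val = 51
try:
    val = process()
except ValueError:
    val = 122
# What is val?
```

Step-by-step execution trace:
1. val starts at 51.
2. try: `process()` calls `calculate()`.
3. `calculate()` evaluates `[1, 2].index(99)`, which raises ValueError; it propagates through process (uncaught).
4. `return 19` in process is not reached; the assignment to val does not complete.
5. `except ValueError` matches → val = 122.
Result: 122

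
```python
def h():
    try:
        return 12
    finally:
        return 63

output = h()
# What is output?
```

Step-by-step execution trace:
1. `h()` enters try: `return 12` sets pending return value 12.
2. Before returning, `finally: return 63` runs and overrides the pending return.
3. h() returns 63 → output = 63.
Result: 63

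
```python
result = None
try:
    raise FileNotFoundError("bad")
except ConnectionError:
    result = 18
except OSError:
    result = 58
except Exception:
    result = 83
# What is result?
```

Step-by-step execution trace:
1. `raise FileNotFoundError(...)` raises FileNotFoundError.
2. `except ConnectionError` does not match (FileNotFoundError is not a subclass of ConnectionError); skipped.
3. `except OSError` matches (FileNotFoundError is a subclass of OSError) → result = 58.
4. `except Exception` is not reached.
Result: 58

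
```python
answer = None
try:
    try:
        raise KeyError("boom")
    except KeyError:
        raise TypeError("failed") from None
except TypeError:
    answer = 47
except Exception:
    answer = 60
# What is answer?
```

Step-by-step execution trace:
1. Inner try raises KeyError; inner `except KeyError` catches it.
2. `raise TypeError(...) from None` raises TypeError (from None suppresses __context__, but the active exception is still TypeError).
3. Outer `except TypeError` matches → answer = 47.
4. `except Exception` is not reached.
Result: 47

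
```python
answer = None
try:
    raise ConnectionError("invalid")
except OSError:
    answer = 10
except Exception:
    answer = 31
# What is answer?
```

Step-by-step execution trace:
1. `raise ConnectionError(...)` raises ConnectionError.
2. `except OSError` matches (ConnectionError is a subclass of OSError) → answer = 10.
3. `except Exception` is not reached.
Result: 10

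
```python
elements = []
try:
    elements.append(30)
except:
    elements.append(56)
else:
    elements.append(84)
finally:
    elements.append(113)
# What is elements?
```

Step-by-step execution trace:
1. try: `elements.append(30)` → elements = [30]. No exception raised.
2. `except` is skipped.
3. `else` runs: `elements.append(84)` → elements = [30, 84].
4. `finally` always runs: `elements.append(113)` → elements = [30, 84, 113].
Result: [30, 84, 113]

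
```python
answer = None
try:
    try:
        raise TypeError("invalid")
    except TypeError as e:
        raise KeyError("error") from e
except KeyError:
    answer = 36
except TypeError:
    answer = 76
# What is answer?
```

Step-by-step execution trace:
1. Inner try raises TypeError; inner `except TypeError as e` catches it.
2. `raise KeyError(...) from e` raises KeyError (TypeError is attached as __cause__, but only KeyError is active).
3. Outer `except KeyError` matches → answer = 36.
4. `except TypeError` is not reached.
Result: 36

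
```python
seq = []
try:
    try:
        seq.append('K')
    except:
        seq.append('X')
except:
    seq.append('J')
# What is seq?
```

Step-by-step execution trace:
1. Inner try: `seq.append('K')` → seq = ['K']. No exception raised.
2. Inner `except` is skipped.
3. Inner try completes normally; outer `except` is skipped.
Result: ['K']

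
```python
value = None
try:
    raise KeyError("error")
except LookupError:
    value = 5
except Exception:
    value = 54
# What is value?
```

Step-by-step execution trace:
1. `raise KeyError(...)` raises KeyError.
2. `except LookupError` matches (KeyError is a subclass of LookupError) → value = 5.
3. `except Exception` is not reached.
Result: 5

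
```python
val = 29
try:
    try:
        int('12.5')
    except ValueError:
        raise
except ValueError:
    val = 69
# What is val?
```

Step-by-step execution trace:
1. Inner try: `int('12.5')` raises ValueError.
2. Inner `except ValueError` matches; bare `raise` re-raises the same ValueError.
3. Outer `except ValueError` matches → val = 69.
Result: 69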